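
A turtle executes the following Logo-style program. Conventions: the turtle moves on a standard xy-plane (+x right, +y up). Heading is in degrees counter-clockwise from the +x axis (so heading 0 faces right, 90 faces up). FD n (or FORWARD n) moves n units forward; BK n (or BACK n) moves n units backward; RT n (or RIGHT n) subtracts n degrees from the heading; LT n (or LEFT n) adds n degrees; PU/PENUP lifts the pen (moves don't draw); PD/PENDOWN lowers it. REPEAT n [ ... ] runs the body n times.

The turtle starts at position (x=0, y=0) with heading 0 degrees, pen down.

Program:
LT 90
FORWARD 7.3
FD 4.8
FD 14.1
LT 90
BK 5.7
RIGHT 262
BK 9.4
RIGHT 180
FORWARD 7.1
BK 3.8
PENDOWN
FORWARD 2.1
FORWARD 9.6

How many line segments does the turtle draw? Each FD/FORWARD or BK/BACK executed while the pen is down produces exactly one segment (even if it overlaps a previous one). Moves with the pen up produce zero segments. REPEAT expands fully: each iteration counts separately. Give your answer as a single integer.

Executing turtle program step by step:
Start: pos=(0,0), heading=0, pen down
LT 90: heading 0 -> 90
FD 7.3: (0,0) -> (0,7.3) [heading=90, draw]
FD 4.8: (0,7.3) -> (0,12.1) [heading=90, draw]
FD 14.1: (0,12.1) -> (0,26.2) [heading=90, draw]
LT 90: heading 90 -> 180
BK 5.7: (0,26.2) -> (5.7,26.2) [heading=180, draw]
RT 262: heading 180 -> 278
BK 9.4: (5.7,26.2) -> (4.392,35.509) [heading=278, draw]
RT 180: heading 278 -> 98
FD 7.1: (4.392,35.509) -> (3.404,42.539) [heading=98, draw]
BK 3.8: (3.404,42.539) -> (3.933,38.776) [heading=98, draw]
PD: pen down
FD 2.1: (3.933,38.776) -> (3.64,40.856) [heading=98, draw]
FD 9.6: (3.64,40.856) -> (2.304,50.363) [heading=98, draw]
Final: pos=(2.304,50.363), heading=98, 9 segment(s) drawn
Segments drawn: 9

Answer: 9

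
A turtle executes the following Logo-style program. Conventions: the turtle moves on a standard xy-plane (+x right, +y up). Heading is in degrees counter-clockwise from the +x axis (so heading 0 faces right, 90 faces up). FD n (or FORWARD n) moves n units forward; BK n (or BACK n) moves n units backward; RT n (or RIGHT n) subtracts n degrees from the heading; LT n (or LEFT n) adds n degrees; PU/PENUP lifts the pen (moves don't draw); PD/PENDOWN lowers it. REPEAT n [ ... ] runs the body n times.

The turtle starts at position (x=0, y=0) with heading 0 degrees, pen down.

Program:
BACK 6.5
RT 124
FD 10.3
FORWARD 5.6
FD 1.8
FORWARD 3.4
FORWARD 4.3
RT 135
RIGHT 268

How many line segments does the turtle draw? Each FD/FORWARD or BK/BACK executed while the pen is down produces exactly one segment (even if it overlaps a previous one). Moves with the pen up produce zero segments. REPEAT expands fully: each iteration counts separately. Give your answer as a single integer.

Answer: 6

Derivation:
Executing turtle program step by step:
Start: pos=(0,0), heading=0, pen down
BK 6.5: (0,0) -> (-6.5,0) [heading=0, draw]
RT 124: heading 0 -> 236
FD 10.3: (-6.5,0) -> (-12.26,-8.539) [heading=236, draw]
FD 5.6: (-12.26,-8.539) -> (-15.391,-13.182) [heading=236, draw]
FD 1.8: (-15.391,-13.182) -> (-16.398,-14.674) [heading=236, draw]
FD 3.4: (-16.398,-14.674) -> (-18.299,-17.493) [heading=236, draw]
FD 4.3: (-18.299,-17.493) -> (-20.703,-21.058) [heading=236, draw]
RT 135: heading 236 -> 101
RT 268: heading 101 -> 193
Final: pos=(-20.703,-21.058), heading=193, 6 segment(s) drawn
Segments drawn: 6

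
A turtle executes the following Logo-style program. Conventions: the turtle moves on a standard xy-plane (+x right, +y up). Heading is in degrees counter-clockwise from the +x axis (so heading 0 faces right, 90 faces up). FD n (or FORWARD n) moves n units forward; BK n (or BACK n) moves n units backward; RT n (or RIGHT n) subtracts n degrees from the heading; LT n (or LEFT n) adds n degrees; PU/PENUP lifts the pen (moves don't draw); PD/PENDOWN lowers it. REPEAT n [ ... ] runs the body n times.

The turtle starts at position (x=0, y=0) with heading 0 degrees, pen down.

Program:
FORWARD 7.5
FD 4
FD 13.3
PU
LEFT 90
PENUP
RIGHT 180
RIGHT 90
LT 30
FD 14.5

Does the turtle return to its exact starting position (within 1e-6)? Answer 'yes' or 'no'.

Executing turtle program step by step:
Start: pos=(0,0), heading=0, pen down
FD 7.5: (0,0) -> (7.5,0) [heading=0, draw]
FD 4: (7.5,0) -> (11.5,0) [heading=0, draw]
FD 13.3: (11.5,0) -> (24.8,0) [heading=0, draw]
PU: pen up
LT 90: heading 0 -> 90
PU: pen up
RT 180: heading 90 -> 270
RT 90: heading 270 -> 180
LT 30: heading 180 -> 210
FD 14.5: (24.8,0) -> (12.243,-7.25) [heading=210, move]
Final: pos=(12.243,-7.25), heading=210, 3 segment(s) drawn

Start position: (0, 0)
Final position: (12.243, -7.25)
Distance = 14.228; >= 1e-6 -> NOT closed

Answer: no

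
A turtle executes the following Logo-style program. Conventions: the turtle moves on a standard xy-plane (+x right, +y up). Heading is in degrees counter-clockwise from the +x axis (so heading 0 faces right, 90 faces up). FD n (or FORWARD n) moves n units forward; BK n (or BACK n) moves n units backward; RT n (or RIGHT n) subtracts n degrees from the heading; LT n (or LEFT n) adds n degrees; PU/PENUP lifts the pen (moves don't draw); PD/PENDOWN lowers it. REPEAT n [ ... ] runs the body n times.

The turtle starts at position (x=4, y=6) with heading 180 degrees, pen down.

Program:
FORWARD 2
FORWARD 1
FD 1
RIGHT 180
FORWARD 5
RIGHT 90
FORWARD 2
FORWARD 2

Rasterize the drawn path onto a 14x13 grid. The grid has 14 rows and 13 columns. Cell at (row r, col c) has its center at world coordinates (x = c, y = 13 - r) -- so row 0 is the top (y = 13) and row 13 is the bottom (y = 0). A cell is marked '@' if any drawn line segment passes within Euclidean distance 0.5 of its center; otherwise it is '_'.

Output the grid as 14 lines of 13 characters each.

Answer: _____________
_____________
_____________
_____________
_____________
_____________
_____________
@@@@@@_______
_____@_______
_____@_______
_____@_______
_____@_______
_____________
_____________

Derivation:
Segment 0: (4,6) -> (2,6)
Segment 1: (2,6) -> (1,6)
Segment 2: (1,6) -> (0,6)
Segment 3: (0,6) -> (5,6)
Segment 4: (5,6) -> (5,4)
Segment 5: (5,4) -> (5,2)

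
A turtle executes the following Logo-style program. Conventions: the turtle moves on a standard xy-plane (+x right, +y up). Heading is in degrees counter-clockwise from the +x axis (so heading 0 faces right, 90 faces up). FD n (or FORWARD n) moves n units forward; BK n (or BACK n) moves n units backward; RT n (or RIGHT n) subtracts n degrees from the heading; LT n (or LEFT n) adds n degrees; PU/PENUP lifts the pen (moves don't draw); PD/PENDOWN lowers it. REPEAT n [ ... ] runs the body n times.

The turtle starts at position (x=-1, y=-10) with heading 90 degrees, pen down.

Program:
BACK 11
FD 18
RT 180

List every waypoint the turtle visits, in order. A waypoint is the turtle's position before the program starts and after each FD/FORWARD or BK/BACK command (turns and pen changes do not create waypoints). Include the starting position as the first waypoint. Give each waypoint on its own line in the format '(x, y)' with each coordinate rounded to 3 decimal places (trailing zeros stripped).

Answer: (-1, -10)
(-1, -21)
(-1, -3)

Derivation:
Executing turtle program step by step:
Start: pos=(-1,-10), heading=90, pen down
BK 11: (-1,-10) -> (-1,-21) [heading=90, draw]
FD 18: (-1,-21) -> (-1,-3) [heading=90, draw]
RT 180: heading 90 -> 270
Final: pos=(-1,-3), heading=270, 2 segment(s) drawn
Waypoints (3 total):
(-1, -10)
(-1, -21)
(-1, -3)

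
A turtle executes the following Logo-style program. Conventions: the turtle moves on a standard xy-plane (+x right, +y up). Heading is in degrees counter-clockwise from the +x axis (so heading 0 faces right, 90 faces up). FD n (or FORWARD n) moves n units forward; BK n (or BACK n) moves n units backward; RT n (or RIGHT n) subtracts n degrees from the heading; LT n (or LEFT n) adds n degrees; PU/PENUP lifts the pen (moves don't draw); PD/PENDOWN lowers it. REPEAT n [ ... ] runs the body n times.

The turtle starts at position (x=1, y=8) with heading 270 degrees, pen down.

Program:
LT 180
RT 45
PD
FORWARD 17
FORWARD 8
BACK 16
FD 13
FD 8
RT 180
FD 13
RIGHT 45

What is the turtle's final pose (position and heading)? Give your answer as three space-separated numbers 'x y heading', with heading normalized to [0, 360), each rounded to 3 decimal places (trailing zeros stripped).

Executing turtle program step by step:
Start: pos=(1,8), heading=270, pen down
LT 180: heading 270 -> 90
RT 45: heading 90 -> 45
PD: pen down
FD 17: (1,8) -> (13.021,20.021) [heading=45, draw]
FD 8: (13.021,20.021) -> (18.678,25.678) [heading=45, draw]
BK 16: (18.678,25.678) -> (7.364,14.364) [heading=45, draw]
FD 13: (7.364,14.364) -> (16.556,23.556) [heading=45, draw]
FD 8: (16.556,23.556) -> (22.213,29.213) [heading=45, draw]
RT 180: heading 45 -> 225
FD 13: (22.213,29.213) -> (13.021,20.021) [heading=225, draw]
RT 45: heading 225 -> 180
Final: pos=(13.021,20.021), heading=180, 6 segment(s) drawn

Answer: 13.021 20.021 180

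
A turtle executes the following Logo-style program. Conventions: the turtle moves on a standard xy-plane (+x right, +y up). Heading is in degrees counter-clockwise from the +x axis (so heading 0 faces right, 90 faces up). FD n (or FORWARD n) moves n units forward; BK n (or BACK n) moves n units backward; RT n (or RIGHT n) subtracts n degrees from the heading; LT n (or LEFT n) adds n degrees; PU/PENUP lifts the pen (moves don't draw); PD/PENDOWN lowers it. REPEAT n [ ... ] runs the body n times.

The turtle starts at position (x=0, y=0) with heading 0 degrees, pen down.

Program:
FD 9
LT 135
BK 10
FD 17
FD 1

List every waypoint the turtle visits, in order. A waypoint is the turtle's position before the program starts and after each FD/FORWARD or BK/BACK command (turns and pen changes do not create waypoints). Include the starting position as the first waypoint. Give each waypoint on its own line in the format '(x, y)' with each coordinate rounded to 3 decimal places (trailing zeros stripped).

Executing turtle program step by step:
Start: pos=(0,0), heading=0, pen down
FD 9: (0,0) -> (9,0) [heading=0, draw]
LT 135: heading 0 -> 135
BK 10: (9,0) -> (16.071,-7.071) [heading=135, draw]
FD 17: (16.071,-7.071) -> (4.05,4.95) [heading=135, draw]
FD 1: (4.05,4.95) -> (3.343,5.657) [heading=135, draw]
Final: pos=(3.343,5.657), heading=135, 4 segment(s) drawn
Waypoints (5 total):
(0, 0)
(9, 0)
(16.071, -7.071)
(4.05, 4.95)
(3.343, 5.657)

Answer: (0, 0)
(9, 0)
(16.071, -7.071)
(4.05, 4.95)
(3.343, 5.657)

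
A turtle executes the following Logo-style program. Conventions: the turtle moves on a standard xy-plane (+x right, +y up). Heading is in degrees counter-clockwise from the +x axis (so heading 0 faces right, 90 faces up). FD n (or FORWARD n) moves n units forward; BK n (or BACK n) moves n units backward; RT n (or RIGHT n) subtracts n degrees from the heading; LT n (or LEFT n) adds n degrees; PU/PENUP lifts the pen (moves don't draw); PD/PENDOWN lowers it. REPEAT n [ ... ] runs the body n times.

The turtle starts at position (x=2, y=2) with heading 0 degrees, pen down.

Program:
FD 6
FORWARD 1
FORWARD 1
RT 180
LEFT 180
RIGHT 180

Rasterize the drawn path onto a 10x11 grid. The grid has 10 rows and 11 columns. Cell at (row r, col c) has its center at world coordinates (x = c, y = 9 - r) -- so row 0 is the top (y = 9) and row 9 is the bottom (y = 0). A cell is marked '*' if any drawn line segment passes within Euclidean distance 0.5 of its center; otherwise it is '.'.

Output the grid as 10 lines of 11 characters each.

Segment 0: (2,2) -> (8,2)
Segment 1: (8,2) -> (9,2)
Segment 2: (9,2) -> (10,2)

Answer: ...........
...........
...........
...........
...........
...........
...........
..*********
...........
...........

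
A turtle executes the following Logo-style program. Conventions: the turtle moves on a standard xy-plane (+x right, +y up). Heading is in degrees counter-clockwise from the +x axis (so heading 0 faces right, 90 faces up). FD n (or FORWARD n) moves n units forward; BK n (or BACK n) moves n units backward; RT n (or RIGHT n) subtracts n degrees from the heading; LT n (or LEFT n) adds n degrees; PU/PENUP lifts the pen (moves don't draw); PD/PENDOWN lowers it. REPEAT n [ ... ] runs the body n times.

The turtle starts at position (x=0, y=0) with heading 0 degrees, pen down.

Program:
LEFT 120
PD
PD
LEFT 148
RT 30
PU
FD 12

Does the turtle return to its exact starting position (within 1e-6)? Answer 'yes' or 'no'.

Executing turtle program step by step:
Start: pos=(0,0), heading=0, pen down
LT 120: heading 0 -> 120
PD: pen down
PD: pen down
LT 148: heading 120 -> 268
RT 30: heading 268 -> 238
PU: pen up
FD 12: (0,0) -> (-6.359,-10.177) [heading=238, move]
Final: pos=(-6.359,-10.177), heading=238, 0 segment(s) drawn

Start position: (0, 0)
Final position: (-6.359, -10.177)
Distance = 12; >= 1e-6 -> NOT closed

Answer: no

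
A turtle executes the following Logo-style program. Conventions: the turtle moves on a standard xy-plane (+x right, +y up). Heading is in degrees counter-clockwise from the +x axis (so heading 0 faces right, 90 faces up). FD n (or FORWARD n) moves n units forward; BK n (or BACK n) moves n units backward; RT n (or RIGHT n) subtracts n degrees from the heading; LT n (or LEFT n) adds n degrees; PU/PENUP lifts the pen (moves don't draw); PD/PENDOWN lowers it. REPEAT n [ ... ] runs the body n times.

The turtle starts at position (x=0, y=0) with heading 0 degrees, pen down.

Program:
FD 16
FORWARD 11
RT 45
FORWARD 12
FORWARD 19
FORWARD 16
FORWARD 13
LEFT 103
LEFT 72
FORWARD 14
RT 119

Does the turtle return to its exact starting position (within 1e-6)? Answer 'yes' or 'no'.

Answer: no

Derivation:
Executing turtle program step by step:
Start: pos=(0,0), heading=0, pen down
FD 16: (0,0) -> (16,0) [heading=0, draw]
FD 11: (16,0) -> (27,0) [heading=0, draw]
RT 45: heading 0 -> 315
FD 12: (27,0) -> (35.485,-8.485) [heading=315, draw]
FD 19: (35.485,-8.485) -> (48.92,-21.92) [heading=315, draw]
FD 16: (48.92,-21.92) -> (60.234,-33.234) [heading=315, draw]
FD 13: (60.234,-33.234) -> (69.426,-42.426) [heading=315, draw]
LT 103: heading 315 -> 58
LT 72: heading 58 -> 130
FD 14: (69.426,-42.426) -> (60.427,-31.702) [heading=130, draw]
RT 119: heading 130 -> 11
Final: pos=(60.427,-31.702), heading=11, 7 segment(s) drawn

Start position: (0, 0)
Final position: (60.427, -31.702)
Distance = 68.238; >= 1e-6 -> NOT closed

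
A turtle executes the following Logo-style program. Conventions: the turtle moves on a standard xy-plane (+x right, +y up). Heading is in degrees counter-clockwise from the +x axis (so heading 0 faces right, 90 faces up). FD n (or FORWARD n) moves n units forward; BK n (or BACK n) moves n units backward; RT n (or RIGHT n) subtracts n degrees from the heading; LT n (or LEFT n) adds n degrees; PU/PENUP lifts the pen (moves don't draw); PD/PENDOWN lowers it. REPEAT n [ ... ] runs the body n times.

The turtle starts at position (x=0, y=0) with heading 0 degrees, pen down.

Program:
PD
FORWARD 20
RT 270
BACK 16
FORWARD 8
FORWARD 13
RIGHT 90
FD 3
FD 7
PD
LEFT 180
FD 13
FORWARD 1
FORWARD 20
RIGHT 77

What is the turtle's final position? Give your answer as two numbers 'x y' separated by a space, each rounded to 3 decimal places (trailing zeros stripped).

Answer: -4 5

Derivation:
Executing turtle program step by step:
Start: pos=(0,0), heading=0, pen down
PD: pen down
FD 20: (0,0) -> (20,0) [heading=0, draw]
RT 270: heading 0 -> 90
BK 16: (20,0) -> (20,-16) [heading=90, draw]
FD 8: (20,-16) -> (20,-8) [heading=90, draw]
FD 13: (20,-8) -> (20,5) [heading=90, draw]
RT 90: heading 90 -> 0
FD 3: (20,5) -> (23,5) [heading=0, draw]
FD 7: (23,5) -> (30,5) [heading=0, draw]
PD: pen down
LT 180: heading 0 -> 180
FD 13: (30,5) -> (17,5) [heading=180, draw]
FD 1: (17,5) -> (16,5) [heading=180, draw]
FD 20: (16,5) -> (-4,5) [heading=180, draw]
RT 77: heading 180 -> 103
Final: pos=(-4,5), heading=103, 9 segment(s) drawn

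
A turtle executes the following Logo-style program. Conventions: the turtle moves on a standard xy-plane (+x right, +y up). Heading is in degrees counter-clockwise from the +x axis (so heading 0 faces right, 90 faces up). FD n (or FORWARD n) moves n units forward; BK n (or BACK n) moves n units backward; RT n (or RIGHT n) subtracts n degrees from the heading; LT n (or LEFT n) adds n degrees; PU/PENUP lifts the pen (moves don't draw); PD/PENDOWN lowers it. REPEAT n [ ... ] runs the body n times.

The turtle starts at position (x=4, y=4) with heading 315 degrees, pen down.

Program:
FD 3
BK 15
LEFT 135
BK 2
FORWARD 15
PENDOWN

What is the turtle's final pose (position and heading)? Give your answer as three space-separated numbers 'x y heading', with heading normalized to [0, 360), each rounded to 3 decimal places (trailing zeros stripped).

Executing turtle program step by step:
Start: pos=(4,4), heading=315, pen down
FD 3: (4,4) -> (6.121,1.879) [heading=315, draw]
BK 15: (6.121,1.879) -> (-4.485,12.485) [heading=315, draw]
LT 135: heading 315 -> 90
BK 2: (-4.485,12.485) -> (-4.485,10.485) [heading=90, draw]
FD 15: (-4.485,10.485) -> (-4.485,25.485) [heading=90, draw]
PD: pen down
Final: pos=(-4.485,25.485), heading=90, 4 segment(s) drawn

Answer: -4.485 25.485 90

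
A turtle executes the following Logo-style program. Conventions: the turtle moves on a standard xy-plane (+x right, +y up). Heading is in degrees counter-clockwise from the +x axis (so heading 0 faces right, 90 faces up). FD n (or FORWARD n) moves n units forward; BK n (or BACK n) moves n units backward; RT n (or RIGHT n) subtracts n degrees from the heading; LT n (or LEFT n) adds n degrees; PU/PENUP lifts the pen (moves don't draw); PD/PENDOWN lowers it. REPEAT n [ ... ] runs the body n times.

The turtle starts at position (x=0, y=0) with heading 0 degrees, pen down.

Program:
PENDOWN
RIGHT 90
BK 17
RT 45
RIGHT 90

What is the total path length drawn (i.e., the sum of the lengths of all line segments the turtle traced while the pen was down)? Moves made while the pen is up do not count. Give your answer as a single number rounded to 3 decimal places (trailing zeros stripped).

Executing turtle program step by step:
Start: pos=(0,0), heading=0, pen down
PD: pen down
RT 90: heading 0 -> 270
BK 17: (0,0) -> (0,17) [heading=270, draw]
RT 45: heading 270 -> 225
RT 90: heading 225 -> 135
Final: pos=(0,17), heading=135, 1 segment(s) drawn

Segment lengths:
  seg 1: (0,0) -> (0,17), length = 17
Total = 17

Answer: 17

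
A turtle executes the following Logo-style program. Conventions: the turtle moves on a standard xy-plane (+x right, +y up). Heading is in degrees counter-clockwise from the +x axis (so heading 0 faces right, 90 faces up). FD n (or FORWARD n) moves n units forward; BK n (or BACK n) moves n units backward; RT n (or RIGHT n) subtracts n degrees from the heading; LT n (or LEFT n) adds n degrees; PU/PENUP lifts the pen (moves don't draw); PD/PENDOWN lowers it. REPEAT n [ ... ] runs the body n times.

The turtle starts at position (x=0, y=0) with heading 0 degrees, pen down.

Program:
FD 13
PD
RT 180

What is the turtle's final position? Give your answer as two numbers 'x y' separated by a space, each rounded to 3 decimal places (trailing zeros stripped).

Answer: 13 0

Derivation:
Executing turtle program step by step:
Start: pos=(0,0), heading=0, pen down
FD 13: (0,0) -> (13,0) [heading=0, draw]
PD: pen down
RT 180: heading 0 -> 180
Final: pos=(13,0), heading=180, 1 segment(s) drawn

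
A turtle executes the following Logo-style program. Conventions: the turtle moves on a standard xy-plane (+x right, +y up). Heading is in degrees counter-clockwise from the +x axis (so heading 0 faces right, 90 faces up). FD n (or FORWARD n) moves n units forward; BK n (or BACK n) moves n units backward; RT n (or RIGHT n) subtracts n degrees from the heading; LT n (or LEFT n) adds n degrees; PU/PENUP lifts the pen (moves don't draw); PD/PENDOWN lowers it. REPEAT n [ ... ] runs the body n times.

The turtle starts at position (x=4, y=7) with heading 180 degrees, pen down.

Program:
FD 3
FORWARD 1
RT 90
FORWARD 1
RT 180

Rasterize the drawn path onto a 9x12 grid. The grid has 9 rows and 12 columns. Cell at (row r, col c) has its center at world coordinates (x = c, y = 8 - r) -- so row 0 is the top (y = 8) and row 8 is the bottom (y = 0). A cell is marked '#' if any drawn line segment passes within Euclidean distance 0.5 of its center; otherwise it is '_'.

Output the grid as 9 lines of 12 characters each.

Segment 0: (4,7) -> (1,7)
Segment 1: (1,7) -> (0,7)
Segment 2: (0,7) -> (0,8)

Answer: #___________
#####_______
____________
____________
____________
____________
____________
____________
____________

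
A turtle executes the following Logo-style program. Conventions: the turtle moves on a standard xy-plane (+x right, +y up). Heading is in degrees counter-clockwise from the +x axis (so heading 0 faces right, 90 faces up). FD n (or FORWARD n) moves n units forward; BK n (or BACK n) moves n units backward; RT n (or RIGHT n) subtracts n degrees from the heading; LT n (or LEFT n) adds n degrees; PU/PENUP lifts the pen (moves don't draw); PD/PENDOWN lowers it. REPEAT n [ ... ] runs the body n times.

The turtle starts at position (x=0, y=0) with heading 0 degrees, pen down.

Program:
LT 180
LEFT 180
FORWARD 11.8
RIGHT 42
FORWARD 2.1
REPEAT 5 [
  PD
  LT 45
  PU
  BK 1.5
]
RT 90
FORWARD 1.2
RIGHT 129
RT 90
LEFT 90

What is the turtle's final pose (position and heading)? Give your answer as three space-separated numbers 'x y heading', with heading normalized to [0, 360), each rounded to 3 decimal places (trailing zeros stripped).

Answer: 13.487 -3.823 324

Derivation:
Executing turtle program step by step:
Start: pos=(0,0), heading=0, pen down
LT 180: heading 0 -> 180
LT 180: heading 180 -> 0
FD 11.8: (0,0) -> (11.8,0) [heading=0, draw]
RT 42: heading 0 -> 318
FD 2.1: (11.8,0) -> (13.361,-1.405) [heading=318, draw]
REPEAT 5 [
  -- iteration 1/5 --
  PD: pen down
  LT 45: heading 318 -> 3
  PU: pen up
  BK 1.5: (13.361,-1.405) -> (11.863,-1.484) [heading=3, move]
  -- iteration 2/5 --
  PD: pen down
  LT 45: heading 3 -> 48
  PU: pen up
  BK 1.5: (11.863,-1.484) -> (10.859,-2.598) [heading=48, move]
  -- iteration 3/5 --
  PD: pen down
  LT 45: heading 48 -> 93
  PU: pen up
  BK 1.5: (10.859,-2.598) -> (10.937,-4.096) [heading=93, move]
  -- iteration 4/5 --
  PD: pen down
  LT 45: heading 93 -> 138
  PU: pen up
  BK 1.5: (10.937,-4.096) -> (12.052,-5.1) [heading=138, move]
  -- iteration 5/5 --
  PD: pen down
  LT 45: heading 138 -> 183
  PU: pen up
  BK 1.5: (12.052,-5.1) -> (13.55,-5.022) [heading=183, move]
]
RT 90: heading 183 -> 93
FD 1.2: (13.55,-5.022) -> (13.487,-3.823) [heading=93, move]
RT 129: heading 93 -> 324
RT 90: heading 324 -> 234
LT 90: heading 234 -> 324
Final: pos=(13.487,-3.823), heading=324, 2 segment(s) drawn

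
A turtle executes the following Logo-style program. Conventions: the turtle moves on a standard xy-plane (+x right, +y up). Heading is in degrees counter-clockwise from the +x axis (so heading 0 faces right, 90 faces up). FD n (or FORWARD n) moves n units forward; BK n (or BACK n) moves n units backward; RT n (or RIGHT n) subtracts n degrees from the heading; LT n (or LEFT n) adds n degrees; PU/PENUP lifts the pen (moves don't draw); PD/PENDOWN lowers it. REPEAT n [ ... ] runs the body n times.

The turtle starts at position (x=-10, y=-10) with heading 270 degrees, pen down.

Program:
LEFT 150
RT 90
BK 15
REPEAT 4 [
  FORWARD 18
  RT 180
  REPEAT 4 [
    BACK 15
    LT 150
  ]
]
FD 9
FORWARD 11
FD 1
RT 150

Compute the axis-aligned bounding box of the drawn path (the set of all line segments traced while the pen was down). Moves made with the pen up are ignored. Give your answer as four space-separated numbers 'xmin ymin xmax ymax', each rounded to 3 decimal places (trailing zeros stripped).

Executing turtle program step by step:
Start: pos=(-10,-10), heading=270, pen down
LT 150: heading 270 -> 60
RT 90: heading 60 -> 330
BK 15: (-10,-10) -> (-22.99,-2.5) [heading=330, draw]
REPEAT 4 [
  -- iteration 1/4 --
  FD 18: (-22.99,-2.5) -> (-7.402,-11.5) [heading=330, draw]
  RT 180: heading 330 -> 150
  REPEAT 4 [
    -- iteration 1/4 --
    BK 15: (-7.402,-11.5) -> (5.588,-19) [heading=150, draw]
    LT 150: heading 150 -> 300
    -- iteration 2/4 --
    BK 15: (5.588,-19) -> (-1.912,-6.01) [heading=300, draw]
    LT 150: heading 300 -> 90
    -- iteration 3/4 --
    BK 15: (-1.912,-6.01) -> (-1.912,-21.01) [heading=90, draw]
    LT 150: heading 90 -> 240
    -- iteration 4/4 --
    BK 15: (-1.912,-21.01) -> (5.588,-8.019) [heading=240, draw]
    LT 150: heading 240 -> 30
  ]
  -- iteration 2/4 --
  FD 18: (5.588,-8.019) -> (21.177,0.981) [heading=30, draw]
  RT 180: heading 30 -> 210
  REPEAT 4 [
    -- iteration 1/4 --
    BK 15: (21.177,0.981) -> (34.167,8.481) [heading=210, draw]
    LT 150: heading 210 -> 0
    -- iteration 2/4 --
    BK 15: (34.167,8.481) -> (19.167,8.481) [heading=0, draw]
    LT 150: heading 0 -> 150
    -- iteration 3/4 --
    BK 15: (19.167,8.481) -> (32.158,0.981) [heading=150, draw]
    LT 150: heading 150 -> 300
    -- iteration 4/4 --
    BK 15: (32.158,0.981) -> (24.658,13.971) [heading=300, draw]
    LT 150: heading 300 -> 90
  ]
  -- iteration 3/4 --
  FD 18: (24.658,13.971) -> (24.658,31.971) [heading=90, draw]
  RT 180: heading 90 -> 270
  REPEAT 4 [
    -- iteration 1/4 --
    BK 15: (24.658,31.971) -> (24.658,46.971) [heading=270, draw]
    LT 150: heading 270 -> 60
    -- iteration 2/4 --
    BK 15: (24.658,46.971) -> (17.158,33.981) [heading=60, draw]
    LT 150: heading 60 -> 210
    -- iteration 3/4 --
    BK 15: (17.158,33.981) -> (30.148,41.481) [heading=210, draw]
    LT 150: heading 210 -> 0
    -- iteration 4/4 --
    BK 15: (30.148,41.481) -> (15.148,41.481) [heading=0, draw]
    LT 150: heading 0 -> 150
  ]
  -- iteration 4/4 --
  FD 18: (15.148,41.481) -> (-0.44,50.481) [heading=150, draw]
  RT 180: heading 150 -> 330
  REPEAT 4 [
    -- iteration 1/4 --
    BK 15: (-0.44,50.481) -> (-13.431,57.981) [heading=330, draw]
    LT 150: heading 330 -> 120
    -- iteration 2/4 --
    BK 15: (-13.431,57.981) -> (-5.931,44.99) [heading=120, draw]
    LT 150: heading 120 -> 270
    -- iteration 3/4 --
    BK 15: (-5.931,44.99) -> (-5.931,59.99) [heading=270, draw]
    LT 150: heading 270 -> 60
    -- iteration 4/4 --
    BK 15: (-5.931,59.99) -> (-13.431,47) [heading=60, draw]
    LT 150: heading 60 -> 210
  ]
]
FD 9: (-13.431,47) -> (-21.225,42.5) [heading=210, draw]
FD 11: (-21.225,42.5) -> (-30.751,37) [heading=210, draw]
FD 1: (-30.751,37) -> (-31.617,36.5) [heading=210, draw]
RT 150: heading 210 -> 60
Final: pos=(-31.617,36.5), heading=60, 24 segment(s) drawn

Segment endpoints: x in {-31.617, -30.751, -22.99, -21.225, -13.431, -13.431, -10, -7.402, -5.931, -5.931, -1.912, -1.912, -0.44, 5.588, 5.588, 15.148, 17.158, 19.167, 21.177, 24.658, 24.658, 24.658, 30.148, 32.158, 34.167}, y in {-21.01, -19, -11.5, -10, -8.019, -6.01, -2.5, 0.981, 0.981, 8.481, 8.481, 13.971, 31.971, 33.981, 36.5, 37, 41.481, 41.481, 42.5, 44.99, 46.971, 47, 50.481, 57.981, 59.99}
xmin=-31.617, ymin=-21.01, xmax=34.167, ymax=59.99

Answer: -31.617 -21.01 34.167 59.99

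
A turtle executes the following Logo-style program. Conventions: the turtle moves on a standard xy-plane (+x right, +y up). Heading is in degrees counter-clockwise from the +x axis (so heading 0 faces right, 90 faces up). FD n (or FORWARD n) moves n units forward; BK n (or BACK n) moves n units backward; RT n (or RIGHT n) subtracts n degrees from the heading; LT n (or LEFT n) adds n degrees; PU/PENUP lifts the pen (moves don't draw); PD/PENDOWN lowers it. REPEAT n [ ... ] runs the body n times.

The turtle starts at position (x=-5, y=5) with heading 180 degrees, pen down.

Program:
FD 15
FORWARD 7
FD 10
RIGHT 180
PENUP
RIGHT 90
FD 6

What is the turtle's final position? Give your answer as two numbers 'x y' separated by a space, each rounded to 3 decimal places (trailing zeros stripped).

Answer: -37 -1

Derivation:
Executing turtle program step by step:
Start: pos=(-5,5), heading=180, pen down
FD 15: (-5,5) -> (-20,5) [heading=180, draw]
FD 7: (-20,5) -> (-27,5) [heading=180, draw]
FD 10: (-27,5) -> (-37,5) [heading=180, draw]
RT 180: heading 180 -> 0
PU: pen up
RT 90: heading 0 -> 270
FD 6: (-37,5) -> (-37,-1) [heading=270, move]
Final: pos=(-37,-1), heading=270, 3 segment(s) drawn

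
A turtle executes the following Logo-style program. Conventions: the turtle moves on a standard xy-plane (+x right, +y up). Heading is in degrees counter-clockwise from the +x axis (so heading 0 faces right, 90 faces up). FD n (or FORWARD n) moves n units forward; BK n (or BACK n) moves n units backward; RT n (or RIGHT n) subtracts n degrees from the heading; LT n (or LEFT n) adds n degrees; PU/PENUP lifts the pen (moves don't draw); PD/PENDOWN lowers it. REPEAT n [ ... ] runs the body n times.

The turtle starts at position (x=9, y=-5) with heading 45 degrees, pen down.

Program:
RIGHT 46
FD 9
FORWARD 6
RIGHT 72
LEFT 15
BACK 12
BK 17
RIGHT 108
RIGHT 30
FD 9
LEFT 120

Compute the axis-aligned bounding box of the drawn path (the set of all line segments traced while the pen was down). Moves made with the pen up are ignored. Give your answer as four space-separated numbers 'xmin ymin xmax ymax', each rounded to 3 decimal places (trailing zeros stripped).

Answer: -0.021 -5.262 23.998 21.812

Derivation:
Executing turtle program step by step:
Start: pos=(9,-5), heading=45, pen down
RT 46: heading 45 -> 359
FD 9: (9,-5) -> (17.999,-5.157) [heading=359, draw]
FD 6: (17.999,-5.157) -> (23.998,-5.262) [heading=359, draw]
RT 72: heading 359 -> 287
LT 15: heading 287 -> 302
BK 12: (23.998,-5.262) -> (17.639,4.915) [heading=302, draw]
BK 17: (17.639,4.915) -> (8.63,19.332) [heading=302, draw]
RT 108: heading 302 -> 194
RT 30: heading 194 -> 164
FD 9: (8.63,19.332) -> (-0.021,21.812) [heading=164, draw]
LT 120: heading 164 -> 284
Final: pos=(-0.021,21.812), heading=284, 5 segment(s) drawn

Segment endpoints: x in {-0.021, 8.63, 9, 17.639, 17.999, 23.998}, y in {-5.262, -5.157, -5, 4.915, 19.332, 21.812}
xmin=-0.021, ymin=-5.262, xmax=23.998, ymax=21.812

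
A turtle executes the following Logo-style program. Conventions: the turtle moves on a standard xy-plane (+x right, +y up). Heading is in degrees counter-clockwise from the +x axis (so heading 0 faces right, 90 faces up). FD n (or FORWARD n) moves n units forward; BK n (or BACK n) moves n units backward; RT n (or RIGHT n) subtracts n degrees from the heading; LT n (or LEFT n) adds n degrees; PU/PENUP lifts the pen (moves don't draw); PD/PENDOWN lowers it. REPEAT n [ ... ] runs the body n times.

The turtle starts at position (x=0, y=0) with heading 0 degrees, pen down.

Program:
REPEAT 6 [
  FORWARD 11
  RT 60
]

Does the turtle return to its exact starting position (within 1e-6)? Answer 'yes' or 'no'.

Executing turtle program step by step:
Start: pos=(0,0), heading=0, pen down
REPEAT 6 [
  -- iteration 1/6 --
  FD 11: (0,0) -> (11,0) [heading=0, draw]
  RT 60: heading 0 -> 300
  -- iteration 2/6 --
  FD 11: (11,0) -> (16.5,-9.526) [heading=300, draw]
  RT 60: heading 300 -> 240
  -- iteration 3/6 --
  FD 11: (16.5,-9.526) -> (11,-19.053) [heading=240, draw]
  RT 60: heading 240 -> 180
  -- iteration 4/6 --
  FD 11: (11,-19.053) -> (0,-19.053) [heading=180, draw]
  RT 60: heading 180 -> 120
  -- iteration 5/6 --
  FD 11: (0,-19.053) -> (-5.5,-9.526) [heading=120, draw]
  RT 60: heading 120 -> 60
  -- iteration 6/6 --
  FD 11: (-5.5,-9.526) -> (0,0) [heading=60, draw]
  RT 60: heading 60 -> 0
]
Final: pos=(0,0), heading=0, 6 segment(s) drawn

Start position: (0, 0)
Final position: (0, 0)
Distance = 0; < 1e-6 -> CLOSED

Answer: yes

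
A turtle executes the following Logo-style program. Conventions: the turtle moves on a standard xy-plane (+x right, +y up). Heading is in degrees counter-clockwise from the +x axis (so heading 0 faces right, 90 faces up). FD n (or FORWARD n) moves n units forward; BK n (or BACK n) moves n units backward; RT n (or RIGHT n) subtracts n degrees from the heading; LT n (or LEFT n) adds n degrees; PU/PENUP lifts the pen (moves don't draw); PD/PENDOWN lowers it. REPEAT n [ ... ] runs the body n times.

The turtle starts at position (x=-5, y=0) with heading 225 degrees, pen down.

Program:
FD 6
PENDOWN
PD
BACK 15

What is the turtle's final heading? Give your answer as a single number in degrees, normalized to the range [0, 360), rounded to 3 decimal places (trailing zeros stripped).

Executing turtle program step by step:
Start: pos=(-5,0), heading=225, pen down
FD 6: (-5,0) -> (-9.243,-4.243) [heading=225, draw]
PD: pen down
PD: pen down
BK 15: (-9.243,-4.243) -> (1.364,6.364) [heading=225, draw]
Final: pos=(1.364,6.364), heading=225, 2 segment(s) drawn

Answer: 225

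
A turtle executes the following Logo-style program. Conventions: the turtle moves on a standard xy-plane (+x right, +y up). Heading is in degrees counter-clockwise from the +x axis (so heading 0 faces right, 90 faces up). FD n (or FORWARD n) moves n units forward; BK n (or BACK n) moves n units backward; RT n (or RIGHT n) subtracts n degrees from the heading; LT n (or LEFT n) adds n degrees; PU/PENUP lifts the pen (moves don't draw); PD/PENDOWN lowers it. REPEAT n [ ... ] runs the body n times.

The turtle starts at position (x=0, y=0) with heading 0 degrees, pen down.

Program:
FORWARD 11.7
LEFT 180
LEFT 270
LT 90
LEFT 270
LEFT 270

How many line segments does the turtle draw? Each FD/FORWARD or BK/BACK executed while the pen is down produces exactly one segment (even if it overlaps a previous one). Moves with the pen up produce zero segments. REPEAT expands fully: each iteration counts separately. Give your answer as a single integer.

Executing turtle program step by step:
Start: pos=(0,0), heading=0, pen down
FD 11.7: (0,0) -> (11.7,0) [heading=0, draw]
LT 180: heading 0 -> 180
LT 270: heading 180 -> 90
LT 90: heading 90 -> 180
LT 270: heading 180 -> 90
LT 270: heading 90 -> 0
Final: pos=(11.7,0), heading=0, 1 segment(s) drawn
Segments drawn: 1

Answer: 1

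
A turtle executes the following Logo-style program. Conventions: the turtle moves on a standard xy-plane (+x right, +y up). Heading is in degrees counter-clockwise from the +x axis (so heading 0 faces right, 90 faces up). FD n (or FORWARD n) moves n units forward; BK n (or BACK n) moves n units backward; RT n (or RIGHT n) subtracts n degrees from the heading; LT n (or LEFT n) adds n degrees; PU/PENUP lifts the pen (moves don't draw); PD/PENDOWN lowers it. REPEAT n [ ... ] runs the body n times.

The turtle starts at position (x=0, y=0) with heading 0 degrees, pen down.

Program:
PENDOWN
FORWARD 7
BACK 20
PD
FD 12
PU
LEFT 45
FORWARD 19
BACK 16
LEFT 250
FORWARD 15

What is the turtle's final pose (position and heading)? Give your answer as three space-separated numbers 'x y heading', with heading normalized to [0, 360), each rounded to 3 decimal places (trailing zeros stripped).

Answer: 7.461 -11.473 295

Derivation:
Executing turtle program step by step:
Start: pos=(0,0), heading=0, pen down
PD: pen down
FD 7: (0,0) -> (7,0) [heading=0, draw]
BK 20: (7,0) -> (-13,0) [heading=0, draw]
PD: pen down
FD 12: (-13,0) -> (-1,0) [heading=0, draw]
PU: pen up
LT 45: heading 0 -> 45
FD 19: (-1,0) -> (12.435,13.435) [heading=45, move]
BK 16: (12.435,13.435) -> (1.121,2.121) [heading=45, move]
LT 250: heading 45 -> 295
FD 15: (1.121,2.121) -> (7.461,-11.473) [heading=295, move]
Final: pos=(7.461,-11.473), heading=295, 3 segment(s) drawn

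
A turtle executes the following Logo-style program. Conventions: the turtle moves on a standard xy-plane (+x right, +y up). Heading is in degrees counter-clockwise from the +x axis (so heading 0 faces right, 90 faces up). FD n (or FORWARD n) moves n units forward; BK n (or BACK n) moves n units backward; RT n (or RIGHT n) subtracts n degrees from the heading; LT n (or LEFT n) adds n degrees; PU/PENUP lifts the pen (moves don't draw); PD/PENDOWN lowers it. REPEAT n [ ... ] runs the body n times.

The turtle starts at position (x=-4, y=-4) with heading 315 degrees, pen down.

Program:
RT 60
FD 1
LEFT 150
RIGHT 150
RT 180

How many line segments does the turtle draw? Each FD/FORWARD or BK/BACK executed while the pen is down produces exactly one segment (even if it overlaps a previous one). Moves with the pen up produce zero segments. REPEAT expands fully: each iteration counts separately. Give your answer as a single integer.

Answer: 1

Derivation:
Executing turtle program step by step:
Start: pos=(-4,-4), heading=315, pen down
RT 60: heading 315 -> 255
FD 1: (-4,-4) -> (-4.259,-4.966) [heading=255, draw]
LT 150: heading 255 -> 45
RT 150: heading 45 -> 255
RT 180: heading 255 -> 75
Final: pos=(-4.259,-4.966), heading=75, 1 segment(s) drawn
Segments drawn: 1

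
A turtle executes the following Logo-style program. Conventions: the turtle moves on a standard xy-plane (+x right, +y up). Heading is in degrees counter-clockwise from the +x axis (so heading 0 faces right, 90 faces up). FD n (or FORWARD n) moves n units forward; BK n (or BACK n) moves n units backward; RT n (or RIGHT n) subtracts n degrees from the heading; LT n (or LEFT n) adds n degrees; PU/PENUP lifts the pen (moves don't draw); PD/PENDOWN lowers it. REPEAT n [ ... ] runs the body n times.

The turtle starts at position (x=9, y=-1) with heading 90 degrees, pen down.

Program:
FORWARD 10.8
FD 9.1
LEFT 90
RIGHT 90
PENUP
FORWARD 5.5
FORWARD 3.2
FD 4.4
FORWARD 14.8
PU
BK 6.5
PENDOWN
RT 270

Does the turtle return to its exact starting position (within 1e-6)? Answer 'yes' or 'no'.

Executing turtle program step by step:
Start: pos=(9,-1), heading=90, pen down
FD 10.8: (9,-1) -> (9,9.8) [heading=90, draw]
FD 9.1: (9,9.8) -> (9,18.9) [heading=90, draw]
LT 90: heading 90 -> 180
RT 90: heading 180 -> 90
PU: pen up
FD 5.5: (9,18.9) -> (9,24.4) [heading=90, move]
FD 3.2: (9,24.4) -> (9,27.6) [heading=90, move]
FD 4.4: (9,27.6) -> (9,32) [heading=90, move]
FD 14.8: (9,32) -> (9,46.8) [heading=90, move]
PU: pen up
BK 6.5: (9,46.8) -> (9,40.3) [heading=90, move]
PD: pen down
RT 270: heading 90 -> 180
Final: pos=(9,40.3), heading=180, 2 segment(s) drawn

Start position: (9, -1)
Final position: (9, 40.3)
Distance = 41.3; >= 1e-6 -> NOT closed

Answer: no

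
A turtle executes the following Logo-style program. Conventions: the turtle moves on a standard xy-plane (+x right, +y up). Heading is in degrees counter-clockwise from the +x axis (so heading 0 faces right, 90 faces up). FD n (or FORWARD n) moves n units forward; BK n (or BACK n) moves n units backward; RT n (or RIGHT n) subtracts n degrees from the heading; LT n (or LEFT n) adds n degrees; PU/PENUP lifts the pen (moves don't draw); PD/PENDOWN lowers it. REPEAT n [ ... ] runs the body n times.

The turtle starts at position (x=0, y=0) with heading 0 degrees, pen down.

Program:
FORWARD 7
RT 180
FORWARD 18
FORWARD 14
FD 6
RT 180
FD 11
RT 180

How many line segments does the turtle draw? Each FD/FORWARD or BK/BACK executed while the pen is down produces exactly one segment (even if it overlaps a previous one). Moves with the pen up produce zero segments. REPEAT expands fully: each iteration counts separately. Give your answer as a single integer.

Answer: 5

Derivation:
Executing turtle program step by step:
Start: pos=(0,0), heading=0, pen down
FD 7: (0,0) -> (7,0) [heading=0, draw]
RT 180: heading 0 -> 180
FD 18: (7,0) -> (-11,0) [heading=180, draw]
FD 14: (-11,0) -> (-25,0) [heading=180, draw]
FD 6: (-25,0) -> (-31,0) [heading=180, draw]
RT 180: heading 180 -> 0
FD 11: (-31,0) -> (-20,0) [heading=0, draw]
RT 180: heading 0 -> 180
Final: pos=(-20,0), heading=180, 5 segment(s) drawn
Segments drawn: 5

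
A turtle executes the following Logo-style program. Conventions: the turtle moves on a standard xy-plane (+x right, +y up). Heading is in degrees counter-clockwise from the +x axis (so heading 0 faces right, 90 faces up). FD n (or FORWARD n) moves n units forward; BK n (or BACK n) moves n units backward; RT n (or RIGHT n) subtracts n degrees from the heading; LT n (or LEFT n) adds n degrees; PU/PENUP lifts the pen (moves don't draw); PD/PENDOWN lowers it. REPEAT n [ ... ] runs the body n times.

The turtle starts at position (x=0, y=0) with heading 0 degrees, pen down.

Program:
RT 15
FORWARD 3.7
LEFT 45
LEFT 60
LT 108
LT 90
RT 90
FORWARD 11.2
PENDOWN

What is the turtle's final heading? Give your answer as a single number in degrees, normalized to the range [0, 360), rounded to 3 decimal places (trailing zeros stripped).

Executing turtle program step by step:
Start: pos=(0,0), heading=0, pen down
RT 15: heading 0 -> 345
FD 3.7: (0,0) -> (3.574,-0.958) [heading=345, draw]
LT 45: heading 345 -> 30
LT 60: heading 30 -> 90
LT 108: heading 90 -> 198
LT 90: heading 198 -> 288
RT 90: heading 288 -> 198
FD 11.2: (3.574,-0.958) -> (-7.078,-4.419) [heading=198, draw]
PD: pen down
Final: pos=(-7.078,-4.419), heading=198, 2 segment(s) drawn

Answer: 198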